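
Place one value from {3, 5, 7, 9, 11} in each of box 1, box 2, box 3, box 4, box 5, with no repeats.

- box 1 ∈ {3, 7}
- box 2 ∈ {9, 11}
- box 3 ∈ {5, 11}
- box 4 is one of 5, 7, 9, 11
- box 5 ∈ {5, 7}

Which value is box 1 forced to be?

3

The 5 variables together cover exactly {3, 5, 7, 9, 11} — 5 values for 5 variables — and 3 appears only in box 1's list, so box 1 = 3.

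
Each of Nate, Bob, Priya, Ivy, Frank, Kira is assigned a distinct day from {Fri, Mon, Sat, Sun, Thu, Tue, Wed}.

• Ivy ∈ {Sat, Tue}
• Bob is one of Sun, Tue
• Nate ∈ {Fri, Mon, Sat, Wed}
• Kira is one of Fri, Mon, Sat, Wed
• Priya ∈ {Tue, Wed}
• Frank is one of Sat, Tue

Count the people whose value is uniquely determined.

The 6 variables together cover exactly {Fri, Mon, Sat, Sun, Tue, Wed} — 6 values for 6 variables — and Sun appears only in Bob's list, so Bob = Sun.
Ivy and Frank between them cover only {Sat, Tue} — a naked pair. Remove those values from Nate, Priya, Kira.
Priya has just one choice, so Priya = Wed. Strike Wed from Nate, Kira.
Determined: Bob=Sun, Priya=Wed. The other people each still have more than one consistent value. That makes 2.

2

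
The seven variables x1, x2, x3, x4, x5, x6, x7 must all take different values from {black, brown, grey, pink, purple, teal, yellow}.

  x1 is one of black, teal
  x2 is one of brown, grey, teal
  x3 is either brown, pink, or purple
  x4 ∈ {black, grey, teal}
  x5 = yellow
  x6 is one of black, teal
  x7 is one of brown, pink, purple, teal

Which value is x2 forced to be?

brown

x5 must be yellow (only option left).
x1 and x6 share exactly the 2 values {black, teal}; by pigeonhole those values go to them, so strike black, teal from x2, x4, x7.
x4 must be grey (only option left). Eliminate grey elsewhere: x2.
So x2 = brown.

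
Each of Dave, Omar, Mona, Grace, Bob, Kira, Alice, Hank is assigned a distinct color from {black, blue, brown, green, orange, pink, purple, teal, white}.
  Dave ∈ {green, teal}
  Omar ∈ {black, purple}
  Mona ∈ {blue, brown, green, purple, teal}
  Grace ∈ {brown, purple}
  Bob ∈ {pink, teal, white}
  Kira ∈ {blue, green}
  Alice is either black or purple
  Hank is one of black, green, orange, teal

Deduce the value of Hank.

The 2 variables Omar and Alice are confined to {black, purple}, which locks those values in; drop them from Mona, Grace, Hank.
Grace has just one choice, so Grace = brown. Strike brown from Mona.
The 3 variables Dave, Mona, Kira are confined to {blue, green, teal}, which locks those values in; drop them from Bob, Hank.
So Hank = orange.

orange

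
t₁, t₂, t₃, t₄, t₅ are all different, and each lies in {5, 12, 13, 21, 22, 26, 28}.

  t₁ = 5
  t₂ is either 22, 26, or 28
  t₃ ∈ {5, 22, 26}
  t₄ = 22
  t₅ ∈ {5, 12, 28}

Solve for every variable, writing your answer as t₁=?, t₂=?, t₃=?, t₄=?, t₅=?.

t₁ has just one choice, so t₁ = 5. Eliminate 5 elsewhere: t₃, t₅.
That leaves t₄ = 22. Eliminate 22 elsewhere: t₂, t₃.
t₃'s domain is down to {26}, so t₃ = 26. Remove 26 from t₂.
t₂ must be 28 (only option left). Strike 28 from t₅.
t₅ must be 12 (only option left).

t₁=5, t₂=28, t₃=26, t₄=22, t₅=12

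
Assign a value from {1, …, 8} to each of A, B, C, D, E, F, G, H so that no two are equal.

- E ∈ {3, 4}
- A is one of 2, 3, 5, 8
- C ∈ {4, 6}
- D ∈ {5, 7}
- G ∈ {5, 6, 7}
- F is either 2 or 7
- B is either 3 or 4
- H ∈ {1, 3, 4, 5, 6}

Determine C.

The 8 variables together cover exactly {1, 2, 3, 4, 5, 6, 7, 8} — 8 values for 8 variables — and 1 appears only in H's list, so H = 1.
Among the 7 still-open variables, 8 fits only A (and all 7 values in {2, 3, 4, 5, 6, 7, 8} must be used), so A = 8.
Among the 6 still-open variables, 2 fits only F (and all 6 values in {2, 3, 4, 5, 6, 7} must be used), so F = 2.
The 2 variables B and E are confined to {3, 4}, which locks those values in; drop them from C.
So C = 6.

6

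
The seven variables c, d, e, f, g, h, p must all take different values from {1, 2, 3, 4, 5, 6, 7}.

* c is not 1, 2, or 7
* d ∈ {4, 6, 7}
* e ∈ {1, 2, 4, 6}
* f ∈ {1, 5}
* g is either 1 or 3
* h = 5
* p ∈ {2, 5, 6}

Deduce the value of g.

3

h's domain is down to {5}, so h = 5. Eliminate 5 elsewhere: c, f, p.
f has just one choice, so f = 1. Strike 1 from e, g.
So g = 3.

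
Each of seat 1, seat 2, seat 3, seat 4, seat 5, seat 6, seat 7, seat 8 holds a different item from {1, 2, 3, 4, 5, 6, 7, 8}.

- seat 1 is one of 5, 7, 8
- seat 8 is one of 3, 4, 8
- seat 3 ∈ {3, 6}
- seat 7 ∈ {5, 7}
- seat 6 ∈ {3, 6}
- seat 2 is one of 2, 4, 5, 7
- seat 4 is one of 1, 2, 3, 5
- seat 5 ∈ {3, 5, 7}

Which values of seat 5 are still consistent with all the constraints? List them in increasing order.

5, 7

The 8 variables draw from only 8 values {1, 2, 3, 4, 5, 6, 7, 8}, so each is used; only seat 4 can be 1, hence seat 4 = 1.
The 7 still-open variables together cover exactly {2, 3, 4, 5, 6, 7, 8} — 7 values for 7 variables — and 2 appears only in seat 2's list, so seat 2 = 2.
Among the 6 still-open variables, 4 fits only seat 8 (and all 6 values in {3, 4, 5, 6, 7, 8} must be used), so seat 8 = 4.
The 5 still-open variables draw from only 5 values {3, 5, 6, 7, 8}, so each is used; only seat 1 can be 8, hence seat 1 = 8.
The 2 variables seat 3 and seat 6 are confined to {3, 6}, which locks those values in; drop them from seat 5.
No further eliminations apply; seat 5 can still be any of 5, 7.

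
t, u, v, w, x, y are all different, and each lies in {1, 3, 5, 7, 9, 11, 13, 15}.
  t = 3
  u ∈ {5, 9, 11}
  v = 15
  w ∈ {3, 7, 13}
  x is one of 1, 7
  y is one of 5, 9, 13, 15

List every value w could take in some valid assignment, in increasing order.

t's domain is down to {3}, so t = 3. Strike 3 from w.
v must be 15 (only option left). Remove 15 from y.
No further eliminations apply; w can still be any of 7, 13.

7, 13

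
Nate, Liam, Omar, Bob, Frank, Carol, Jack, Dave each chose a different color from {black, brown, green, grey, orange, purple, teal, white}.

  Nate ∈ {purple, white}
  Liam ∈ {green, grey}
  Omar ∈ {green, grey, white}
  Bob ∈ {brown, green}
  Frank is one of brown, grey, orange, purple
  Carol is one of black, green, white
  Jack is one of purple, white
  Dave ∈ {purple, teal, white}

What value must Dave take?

Among the 8 variables, black fits only Carol (and all 8 values in {black, brown, green, grey, orange, purple, teal, white} must be used), so Carol = black.
The 7 still-open variables together cover exactly {brown, green, grey, orange, purple, teal, white} — 7 values for 7 variables — and orange appears only in Frank's list, so Frank = orange.
Among the 6 still-open variables, brown fits only Bob (and all 6 values in {brown, green, grey, purple, teal, white} must be used), so Bob = brown.
The 5 still-open variables draw from only 5 values {green, grey, purple, teal, white}, so each is used; only Dave can be teal, hence Dave = teal.

teal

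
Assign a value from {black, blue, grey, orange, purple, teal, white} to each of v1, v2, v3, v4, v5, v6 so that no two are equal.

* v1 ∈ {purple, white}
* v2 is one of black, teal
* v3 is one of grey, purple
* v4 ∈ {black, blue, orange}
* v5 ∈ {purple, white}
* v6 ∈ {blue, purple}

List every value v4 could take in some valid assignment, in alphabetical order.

v1 and v5 between them cover only {purple, white} — a naked pair. Remove those values from v3, v6.
v3 must be grey (only option left).
v6's domain is down to {blue}, so v6 = blue. Eliminate blue elsewhere: v4.
No further eliminations apply; v4 can still be any of black, orange.

black, orange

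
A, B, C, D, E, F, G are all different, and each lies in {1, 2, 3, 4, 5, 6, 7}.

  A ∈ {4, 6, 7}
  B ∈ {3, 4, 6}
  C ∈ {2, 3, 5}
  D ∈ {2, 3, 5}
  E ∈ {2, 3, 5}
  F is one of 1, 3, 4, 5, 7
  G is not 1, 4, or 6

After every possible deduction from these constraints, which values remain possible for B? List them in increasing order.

Among the 7 variables, 1 fits only F (and all 7 values in {1, 2, 3, 4, 5, 6, 7} must be used), so F = 1.
C, D, E between them cover only {2, 3, 5} — a naked triple. Remove those values from B, G.
G's domain is down to {7}, so G = 7. Remove 7 from A.
No further eliminations apply; B can still be any of 4, 6.

4, 6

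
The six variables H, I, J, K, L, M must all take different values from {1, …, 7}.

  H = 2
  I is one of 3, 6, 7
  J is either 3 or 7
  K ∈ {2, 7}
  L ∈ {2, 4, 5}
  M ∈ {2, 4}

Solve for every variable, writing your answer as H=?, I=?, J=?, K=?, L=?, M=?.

H's domain is down to {2}, so H = 2. Eliminate 2 elsewhere: K, L, M.
K has just one choice, so K = 7. Remove 7 from I, J.
M has just one choice, so M = 4. Remove 4 from L.
J must be 3 (only option left). So I can't be 3.
That leaves L = 5.
That leaves I = 6.

H=2, I=6, J=3, K=7, L=5, M=4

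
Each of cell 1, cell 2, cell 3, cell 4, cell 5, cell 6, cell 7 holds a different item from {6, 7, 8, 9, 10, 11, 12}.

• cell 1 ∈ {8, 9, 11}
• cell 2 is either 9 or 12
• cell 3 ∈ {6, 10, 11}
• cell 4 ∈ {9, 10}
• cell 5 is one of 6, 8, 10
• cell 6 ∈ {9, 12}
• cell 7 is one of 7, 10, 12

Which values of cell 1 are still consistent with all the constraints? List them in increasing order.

8, 11

Among the 7 variables, 7 fits only cell 7 (and all 7 values in {6, 7, 8, 9, 10, 11, 12} must be used), so cell 7 = 7.
The 2 variables cell 2 and cell 6 are confined to {9, 12}, which locks those values in; drop them from cell 1, cell 4.
cell 4 must be 10 (only option left). So cell 3, cell 5 can't be 10.
No further eliminations apply; cell 1 can still be any of 8, 11.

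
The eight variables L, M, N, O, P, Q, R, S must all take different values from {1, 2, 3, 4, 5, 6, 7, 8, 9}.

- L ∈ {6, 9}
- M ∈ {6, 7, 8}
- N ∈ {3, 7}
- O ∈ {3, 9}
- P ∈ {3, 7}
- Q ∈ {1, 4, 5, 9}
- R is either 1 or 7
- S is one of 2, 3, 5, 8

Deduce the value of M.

8

The 2 variables N and P are confined to {3, 7}, which locks those values in; drop them from M, O, R, S.
O has just one choice, so O = 9. So L, Q can't be 9.
R has just one choice, so R = 1. So Q can't be 1.
That leaves L = 6. Eliminate 6 elsewhere: M.
So M = 8.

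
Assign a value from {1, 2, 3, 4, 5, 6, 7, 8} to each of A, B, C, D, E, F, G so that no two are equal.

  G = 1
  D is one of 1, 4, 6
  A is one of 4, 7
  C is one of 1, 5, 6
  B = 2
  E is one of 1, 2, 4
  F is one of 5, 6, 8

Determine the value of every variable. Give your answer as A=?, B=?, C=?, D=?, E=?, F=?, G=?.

A=7, B=2, C=5, D=6, E=4, F=8, G=1

B must be 2 (only option left). Remove 2 from E.
That leaves G = 1. So C, D, E can't be 1.
E must be 4 (only option left). Remove 4 from A, D.
A must be 7 (only option left).
D must be 6 (only option left). Eliminate 6 elsewhere: C, F.
C's domain is down to {5}, so C = 5. Strike 5 from F.
F must be 8 (only option left).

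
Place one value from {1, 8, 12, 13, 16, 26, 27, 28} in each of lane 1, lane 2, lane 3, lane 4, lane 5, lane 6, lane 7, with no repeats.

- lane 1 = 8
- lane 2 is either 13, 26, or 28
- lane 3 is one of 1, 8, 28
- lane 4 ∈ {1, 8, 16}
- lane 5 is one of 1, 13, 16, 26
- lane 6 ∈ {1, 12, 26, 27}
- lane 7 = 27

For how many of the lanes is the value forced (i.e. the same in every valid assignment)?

lane 1 has just one choice, so lane 1 = 8. Eliminate 8 elsewhere: lane 3, lane 4.
lane 7 must be 27 (only option left). Eliminate 27 elsewhere: lane 6.
Determined: lane 1=8, lane 7=27. The other lanes each still have more than one consistent value. That makes 2.

2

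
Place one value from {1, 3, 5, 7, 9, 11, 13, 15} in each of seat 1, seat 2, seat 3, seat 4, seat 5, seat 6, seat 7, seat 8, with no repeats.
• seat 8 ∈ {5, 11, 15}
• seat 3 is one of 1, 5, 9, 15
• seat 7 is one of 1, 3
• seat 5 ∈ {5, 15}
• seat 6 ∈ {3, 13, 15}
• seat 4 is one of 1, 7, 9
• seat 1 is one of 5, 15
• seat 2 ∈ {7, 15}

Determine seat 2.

7

The 8 variables together cover exactly {1, 3, 5, 7, 9, 11, 13, 15} — 8 values for 8 variables — and 11 appears only in seat 8's list, so seat 8 = 11.
The 7 still-open variables together cover exactly {1, 3, 5, 7, 9, 13, 15} — 7 values for 7 variables — and 13 appears only in seat 6's list, so seat 6 = 13.
The 6 still-open variables together cover exactly {1, 3, 5, 7, 9, 15} — 6 values for 6 variables — and 3 appears only in seat 7's list, so seat 7 = 3.
seat 1 and seat 5 between them cover only {5, 15} — a naked pair. Remove those values from seat 2, seat 3.
So seat 2 = 7.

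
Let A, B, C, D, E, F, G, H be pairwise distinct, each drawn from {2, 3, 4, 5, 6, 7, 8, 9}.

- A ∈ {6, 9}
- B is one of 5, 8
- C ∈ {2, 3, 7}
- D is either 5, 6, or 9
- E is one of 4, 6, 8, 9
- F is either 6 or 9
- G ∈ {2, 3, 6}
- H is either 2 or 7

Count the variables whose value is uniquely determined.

Among the 8 variables, 4 fits only E (and all 8 values in {2, 3, 4, 5, 6, 7, 8, 9} must be used), so E = 4.
The 7 still-open variables together cover exactly {2, 3, 5, 6, 7, 8, 9} — 7 values for 7 variables — and 8 appears only in B's list, so B = 8.
The 6 still-open variables together cover exactly {2, 3, 5, 6, 7, 9} — 6 values for 6 variables — and 5 appears only in D's list, so D = 5.
A and F share exactly the 2 values {6, 9}; by pigeonhole those values go to them, so strike 6, 9 from G.
Determined: B=8, D=5, E=4. The other variables each still have more than one consistent value. That makes 3.

3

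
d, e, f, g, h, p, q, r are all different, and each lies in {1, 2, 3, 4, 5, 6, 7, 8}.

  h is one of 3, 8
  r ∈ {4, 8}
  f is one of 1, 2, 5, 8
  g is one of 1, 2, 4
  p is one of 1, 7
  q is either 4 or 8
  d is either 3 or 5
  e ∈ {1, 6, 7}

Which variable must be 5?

d

The 8 variables together cover exactly {1, 2, 3, 4, 5, 6, 7, 8} — 8 values for 8 variables — and 6 appears only in e's list, so e = 6.
The 7 still-open variables draw from only 7 values {1, 2, 3, 4, 5, 7, 8}, so each is used; only p can be 7, hence p = 7.
q and r between them cover only {4, 8} — a naked pair. Remove those values from f, g, h.
h's domain is down to {3}, so h = 3. So d can't be 3.
So 5 goes to d.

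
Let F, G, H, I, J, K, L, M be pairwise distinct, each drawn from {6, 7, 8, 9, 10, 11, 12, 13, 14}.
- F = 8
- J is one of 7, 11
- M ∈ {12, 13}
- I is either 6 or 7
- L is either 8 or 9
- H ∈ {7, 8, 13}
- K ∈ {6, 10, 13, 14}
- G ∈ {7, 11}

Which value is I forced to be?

F has just one choice, so F = 8. Remove 8 from H, L.
L must be 9 (only option left).
G and J share exactly the 2 values {7, 11}; by pigeonhole those values go to them, so strike 7, 11 from H, I.
So I = 6.

6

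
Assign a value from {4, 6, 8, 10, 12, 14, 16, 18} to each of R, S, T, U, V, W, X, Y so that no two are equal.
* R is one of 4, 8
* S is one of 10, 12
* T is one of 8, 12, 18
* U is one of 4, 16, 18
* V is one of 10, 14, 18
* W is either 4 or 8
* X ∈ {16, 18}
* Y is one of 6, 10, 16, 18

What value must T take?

The 8 variables together cover exactly {4, 6, 8, 10, 12, 14, 16, 18} — 8 values for 8 variables — and 6 appears only in Y's list, so Y = 6.
Among the 7 still-open variables, 14 fits only V (and all 7 values in {4, 8, 10, 12, 14, 16, 18} must be used), so V = 14.
The 6 still-open variables draw from only 6 values {4, 8, 10, 12, 16, 18}, so each is used; only S can be 10, hence S = 10.
Among the 5 still-open variables, 12 fits only T (and all 5 values in {4, 8, 12, 16, 18} must be used), so T = 12.

12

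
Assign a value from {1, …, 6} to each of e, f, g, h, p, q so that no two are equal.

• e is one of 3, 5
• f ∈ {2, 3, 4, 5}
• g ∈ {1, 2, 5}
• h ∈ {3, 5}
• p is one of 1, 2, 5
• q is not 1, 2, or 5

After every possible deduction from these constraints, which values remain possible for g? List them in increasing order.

1, 2

The 6 variables draw from only 6 values {1, 2, 3, 4, 5, 6}, so each is used; only q can be 6, hence q = 6.
Among the 5 still-open variables, 4 fits only f (and all 5 values in {1, 2, 3, 4, 5} must be used), so f = 4.
The 2 variables e and h are confined to {3, 5}, which locks those values in; drop them from g, p.
No further eliminations apply; g can still be any of 1, 2.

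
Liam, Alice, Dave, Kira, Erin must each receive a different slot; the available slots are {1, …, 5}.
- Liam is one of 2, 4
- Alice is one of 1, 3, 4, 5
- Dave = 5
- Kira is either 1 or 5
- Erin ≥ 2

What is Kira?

1

Dave's domain is down to {5}, so Dave = 5. Remove 5 from Alice, Kira, Erin.
So Kira = 1.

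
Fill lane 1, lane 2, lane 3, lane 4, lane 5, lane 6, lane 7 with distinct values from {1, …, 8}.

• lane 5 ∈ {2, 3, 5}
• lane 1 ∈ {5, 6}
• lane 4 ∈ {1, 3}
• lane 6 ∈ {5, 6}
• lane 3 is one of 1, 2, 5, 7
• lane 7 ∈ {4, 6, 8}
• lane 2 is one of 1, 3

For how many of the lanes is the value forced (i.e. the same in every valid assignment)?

The 2 variables lane 1 and lane 6 are confined to {5, 6}, which locks those values in; drop them from lane 3, lane 5, lane 7.
lane 2 and lane 4 share exactly the 2 values {1, 3}; by pigeonhole those values go to them, so strike 1, 3 from lane 3, lane 5.
lane 5 has just one choice, so lane 5 = 2. Eliminate 2 elsewhere: lane 3.
lane 3 has just one choice, so lane 3 = 7.
Determined: lane 3=7, lane 5=2. The other lanes each still have more than one consistent value. That makes 2.

2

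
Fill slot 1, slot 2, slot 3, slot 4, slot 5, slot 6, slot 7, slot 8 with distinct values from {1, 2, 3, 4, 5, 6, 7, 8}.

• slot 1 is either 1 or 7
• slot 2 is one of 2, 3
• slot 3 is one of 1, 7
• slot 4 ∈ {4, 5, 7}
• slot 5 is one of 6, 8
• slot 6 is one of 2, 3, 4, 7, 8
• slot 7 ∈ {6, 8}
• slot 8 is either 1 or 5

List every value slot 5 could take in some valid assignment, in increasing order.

6, 8

The 2 variables slot 1 and slot 3 are confined to {1, 7}, which locks those values in; drop them from slot 4, slot 6, slot 8.
slot 8's domain is down to {5}, so slot 8 = 5. Eliminate 5 elsewhere: slot 4.
slot 4's domain is down to {4}, so slot 4 = 4. Eliminate 4 elsewhere: slot 6.
slot 5 and slot 7 between them cover only {6, 8} — a naked pair. Remove those values from slot 6.
No further eliminations apply; slot 5 can still be any of 6, 8.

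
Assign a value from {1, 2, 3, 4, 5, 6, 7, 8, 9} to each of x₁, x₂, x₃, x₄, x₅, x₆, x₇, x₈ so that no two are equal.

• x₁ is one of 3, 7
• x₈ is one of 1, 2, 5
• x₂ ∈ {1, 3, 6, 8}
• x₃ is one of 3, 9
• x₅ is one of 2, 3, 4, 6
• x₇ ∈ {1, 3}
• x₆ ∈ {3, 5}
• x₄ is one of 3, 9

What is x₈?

2

x₃ and x₄ between them cover only {3, 9} — a naked pair. Remove those values from x₁, x₂, x₅, x₆, x₇.
x₁ has just one choice, so x₁ = 7.
x₆ has just one choice, so x₆ = 5. Remove 5 from x₈.
x₇ has just one choice, so x₇ = 1. Eliminate 1 elsewhere: x₂, x₈.
So x₈ = 2.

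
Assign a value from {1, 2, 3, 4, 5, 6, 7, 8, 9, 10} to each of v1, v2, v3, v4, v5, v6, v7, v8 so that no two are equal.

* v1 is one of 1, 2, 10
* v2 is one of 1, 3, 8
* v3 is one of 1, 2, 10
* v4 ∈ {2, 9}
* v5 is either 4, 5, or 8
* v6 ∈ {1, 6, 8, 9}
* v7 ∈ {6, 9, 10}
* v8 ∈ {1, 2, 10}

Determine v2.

3

v1, v3, v8 between them cover only {1, 2, 10} — a naked triple. Remove those values from v2, v4, v6, v7.
v4's domain is down to {9}, so v4 = 9. Strike 9 from v6, v7.
v7 has just one choice, so v7 = 6. Eliminate 6 elsewhere: v6.
v6's domain is down to {8}, so v6 = 8. Eliminate 8 elsewhere: v2, v5.
So v2 = 3.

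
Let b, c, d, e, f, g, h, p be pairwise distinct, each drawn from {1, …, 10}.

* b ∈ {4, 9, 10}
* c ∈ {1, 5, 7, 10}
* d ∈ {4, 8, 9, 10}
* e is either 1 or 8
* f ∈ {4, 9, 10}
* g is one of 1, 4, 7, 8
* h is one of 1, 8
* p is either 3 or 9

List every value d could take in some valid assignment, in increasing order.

4, 9, 10

Among the 8 variables, 3 fits only p (and all 8 values in {1, 3, 4, 5, 7, 8, 9, 10} must be used), so p = 3.
The 7 still-open variables draw from only 7 values {1, 4, 5, 7, 8, 9, 10}, so each is used; only c can be 5, hence c = 5.
Among the 6 still-open variables, 7 fits only g (and all 6 values in {1, 4, 7, 8, 9, 10} must be used), so g = 7.
e and h between them cover only {1, 8} — a naked pair. Remove those values from d.
No further eliminations apply; d can still be any of 4, 9, 10.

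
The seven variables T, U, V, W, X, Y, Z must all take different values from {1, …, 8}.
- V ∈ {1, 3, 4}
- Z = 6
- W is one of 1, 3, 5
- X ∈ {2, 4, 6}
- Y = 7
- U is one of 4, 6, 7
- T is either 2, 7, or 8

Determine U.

4

Y's domain is down to {7}, so Y = 7. Eliminate 7 elsewhere: T, U.
Z has just one choice, so Z = 6. Eliminate 6 elsewhere: U, X.
So U = 4.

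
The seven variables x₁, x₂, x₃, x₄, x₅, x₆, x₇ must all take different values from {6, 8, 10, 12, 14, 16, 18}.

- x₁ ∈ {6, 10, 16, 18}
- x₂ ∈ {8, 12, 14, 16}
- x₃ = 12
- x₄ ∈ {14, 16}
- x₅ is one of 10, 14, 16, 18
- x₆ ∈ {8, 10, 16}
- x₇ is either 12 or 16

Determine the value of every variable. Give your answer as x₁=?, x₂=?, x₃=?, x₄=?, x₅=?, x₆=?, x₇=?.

x₁=6, x₂=8, x₃=12, x₄=14, x₅=18, x₆=10, x₇=16

x₃'s domain is down to {12}, so x₃ = 12. So x₂, x₇ can't be 12.
x₇ has just one choice, so x₇ = 16. Strike 16 from x₁, x₂, x₄, x₅, x₆.
x₄'s domain is down to {14}, so x₄ = 14. So x₂, x₅ can't be 14.
x₂ must be 8 (only option left). Eliminate 8 elsewhere: x₆.
x₆'s domain is down to {10}, so x₆ = 10. So x₁, x₅ can't be 10.
That leaves x₅ = 18. Remove 18 from x₁.
That leaves x₁ = 6.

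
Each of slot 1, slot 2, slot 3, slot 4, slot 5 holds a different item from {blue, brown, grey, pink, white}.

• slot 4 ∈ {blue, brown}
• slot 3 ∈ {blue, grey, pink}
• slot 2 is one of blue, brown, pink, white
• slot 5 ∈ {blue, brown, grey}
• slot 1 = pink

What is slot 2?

slot 1 has just one choice, so slot 1 = pink. Eliminate pink elsewhere: slot 2, slot 3.
The 4 still-open variables together cover exactly {blue, brown, grey, white} — 4 values for 4 variables — and white appears only in slot 2's list, so slot 2 = white.

white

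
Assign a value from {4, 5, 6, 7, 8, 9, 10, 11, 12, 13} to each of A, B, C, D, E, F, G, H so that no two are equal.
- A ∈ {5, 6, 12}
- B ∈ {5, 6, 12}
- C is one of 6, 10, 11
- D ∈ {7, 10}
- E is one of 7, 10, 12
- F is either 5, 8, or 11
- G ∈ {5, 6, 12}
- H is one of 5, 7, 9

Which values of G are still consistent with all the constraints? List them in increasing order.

5, 6, 12

Among the 8 variables, 8 fits only F (and all 8 values in {5, 6, 7, 8, 9, 10, 11, 12} must be used), so F = 8.
The 7 still-open variables draw from only 7 values {5, 6, 7, 9, 10, 11, 12}, so each is used; only H can be 9, hence H = 9.
The 6 still-open variables draw from only 6 values {5, 6, 7, 10, 11, 12}, so each is used; only C can be 11, hence C = 11.
The 3 variables A, B, G are confined to {5, 6, 12}, which locks those values in; drop them from E.
No further eliminations apply; G can still be any of 5, 6, 12.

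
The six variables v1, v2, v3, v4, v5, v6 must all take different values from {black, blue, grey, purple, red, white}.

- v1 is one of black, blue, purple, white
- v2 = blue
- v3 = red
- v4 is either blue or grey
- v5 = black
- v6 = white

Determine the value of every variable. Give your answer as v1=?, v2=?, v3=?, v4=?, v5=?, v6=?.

v1=purple, v2=blue, v3=red, v4=grey, v5=black, v6=white

v2 must be blue (only option left). Strike blue from v1, v4.
v3's domain is down to {red}, so v3 = red.
v4's domain is down to {grey}, so v4 = grey.
v5 has just one choice, so v5 = black. Strike black from v1.
v6's domain is down to {white}, so v6 = white. So v1 can't be white.
v1 must be purple (only option left).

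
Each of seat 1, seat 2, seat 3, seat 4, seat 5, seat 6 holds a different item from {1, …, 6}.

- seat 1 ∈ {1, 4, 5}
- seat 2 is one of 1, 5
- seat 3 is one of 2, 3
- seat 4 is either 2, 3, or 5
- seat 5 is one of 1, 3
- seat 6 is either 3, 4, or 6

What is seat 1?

Among the 6 variables, 6 fits only seat 6 (and all 6 values in {1, 2, 3, 4, 5, 6} must be used), so seat 6 = 6.
Among the 5 still-open variables, 4 fits only seat 1 (and all 5 values in {1, 2, 3, 4, 5} must be used), so seat 1 = 4.

4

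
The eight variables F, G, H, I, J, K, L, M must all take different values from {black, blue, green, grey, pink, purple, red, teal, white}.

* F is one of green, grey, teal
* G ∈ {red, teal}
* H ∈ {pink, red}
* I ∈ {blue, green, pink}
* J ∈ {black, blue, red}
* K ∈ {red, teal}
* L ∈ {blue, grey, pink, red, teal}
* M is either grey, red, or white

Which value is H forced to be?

pink

The 8 variables draw from only 8 values {black, blue, green, grey, pink, red, teal, white}, so each is used; only J can be black, hence J = black.
The 7 still-open variables together cover exactly {blue, green, grey, pink, red, teal, white} — 7 values for 7 variables — and white appears only in M's list, so M = white.
G and K share exactly the 2 values {red, teal}; by pigeonhole those values go to them, so strike red, teal from F, H, L.
So H = pink.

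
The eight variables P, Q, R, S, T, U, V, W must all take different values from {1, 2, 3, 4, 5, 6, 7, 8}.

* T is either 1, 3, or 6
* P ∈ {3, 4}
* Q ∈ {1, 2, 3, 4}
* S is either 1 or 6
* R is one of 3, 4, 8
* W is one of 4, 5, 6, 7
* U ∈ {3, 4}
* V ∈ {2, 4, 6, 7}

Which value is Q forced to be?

Among the 8 variables, 5 fits only W (and all 8 values in {1, 2, 3, 4, 5, 6, 7, 8} must be used), so W = 5.
The 7 still-open variables draw from only 7 values {1, 2, 3, 4, 6, 7, 8}, so each is used; only V can be 7, hence V = 7.
Among the 6 still-open variables, 2 fits only Q (and all 6 values in {1, 2, 3, 4, 6, 8} must be used), so Q = 2.

2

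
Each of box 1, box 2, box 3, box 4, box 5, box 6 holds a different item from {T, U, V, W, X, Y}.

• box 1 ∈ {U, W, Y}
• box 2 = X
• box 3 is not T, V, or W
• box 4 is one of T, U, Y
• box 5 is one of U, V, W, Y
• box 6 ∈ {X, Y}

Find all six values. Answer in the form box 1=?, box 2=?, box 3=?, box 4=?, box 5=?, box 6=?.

box 2 has just one choice, so box 2 = X. Remove X from box 3, box 6.
box 6 must be Y (only option left). So box 1, box 3, box 4, box 5 can't be Y.
box 3 must be U (only option left). Strike U from box 1, box 4, box 5.
box 4 has just one choice, so box 4 = T.
box 1's domain is down to {W}, so box 1 = W. Eliminate W elsewhere: box 5.
box 5 must be V (only option left).

box 1=W, box 2=X, box 3=U, box 4=T, box 5=V, box 6=Y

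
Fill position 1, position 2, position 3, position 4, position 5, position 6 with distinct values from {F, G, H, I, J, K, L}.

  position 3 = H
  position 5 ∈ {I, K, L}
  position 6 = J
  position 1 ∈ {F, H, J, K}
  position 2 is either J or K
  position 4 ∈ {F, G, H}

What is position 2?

position 3's domain is down to {H}, so position 3 = H. Eliminate H elsewhere: position 1, position 4.
position 6 has just one choice, so position 6 = J. Strike J from position 1, position 2.
So position 2 = K.

K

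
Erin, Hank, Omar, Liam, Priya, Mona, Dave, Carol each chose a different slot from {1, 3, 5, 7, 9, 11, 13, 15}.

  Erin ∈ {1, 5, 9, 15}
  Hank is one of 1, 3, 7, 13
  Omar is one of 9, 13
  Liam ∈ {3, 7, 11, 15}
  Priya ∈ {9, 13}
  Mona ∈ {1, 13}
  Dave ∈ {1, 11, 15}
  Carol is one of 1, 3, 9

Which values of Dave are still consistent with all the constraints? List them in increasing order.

Among the 8 variables, 5 fits only Erin (and all 8 values in {1, 3, 5, 7, 9, 11, 13, 15} must be used), so Erin = 5.
Omar and Priya between them cover only {9, 13} — a naked pair. Remove those values from Hank, Mona, Carol.
That leaves Mona = 1. So Hank, Dave, Carol can't be 1.
Carol's domain is down to {3}, so Carol = 3. Eliminate 3 elsewhere: Hank, Liam.
Hank has just one choice, so Hank = 7. Remove 7 from Liam.
No further eliminations apply; Dave can still be any of 11, 15.

11, 15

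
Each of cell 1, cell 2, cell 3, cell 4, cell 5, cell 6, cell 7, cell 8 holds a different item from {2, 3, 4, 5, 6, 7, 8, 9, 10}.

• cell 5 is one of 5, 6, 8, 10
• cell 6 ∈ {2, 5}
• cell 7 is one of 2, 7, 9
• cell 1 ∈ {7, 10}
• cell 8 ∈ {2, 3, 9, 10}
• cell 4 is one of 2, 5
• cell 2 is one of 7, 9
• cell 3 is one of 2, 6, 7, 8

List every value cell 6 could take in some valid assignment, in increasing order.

Among the 8 variables, 3 fits only cell 8 (and all 8 values in {2, 3, 5, 6, 7, 8, 9, 10} must be used), so cell 8 = 3.
The 2 variables cell 4 and cell 6 are confined to {2, 5}, which locks those values in; drop them from cell 3, cell 5, cell 7.
cell 2 and cell 7 share exactly the 2 values {7, 9}; by pigeonhole those values go to them, so strike 7, 9 from cell 1, cell 3.
cell 1's domain is down to {10}, so cell 1 = 10. Remove 10 from cell 5.
No further eliminations apply; cell 6 can still be any of 2, 5.

2, 5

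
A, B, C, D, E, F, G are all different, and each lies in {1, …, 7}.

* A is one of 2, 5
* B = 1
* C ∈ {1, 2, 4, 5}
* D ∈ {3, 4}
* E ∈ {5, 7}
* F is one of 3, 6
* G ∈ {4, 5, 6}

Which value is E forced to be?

B's domain is down to {1}, so B = 1. So C can't be 1.
The 6 still-open variables together cover exactly {2, 3, 4, 5, 6, 7} — 6 values for 6 variables — and 7 appears only in E's list, so E = 7.

7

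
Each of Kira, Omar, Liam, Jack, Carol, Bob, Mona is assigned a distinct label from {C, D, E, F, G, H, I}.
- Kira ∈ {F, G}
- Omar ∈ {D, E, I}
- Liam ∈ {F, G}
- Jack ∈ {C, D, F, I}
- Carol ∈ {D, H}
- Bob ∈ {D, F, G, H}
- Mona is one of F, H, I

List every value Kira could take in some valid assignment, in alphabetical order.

The 7 variables draw from only 7 values {C, D, E, F, G, H, I}, so each is used; only Jack can be C, hence Jack = C.
The 6 still-open variables together cover exactly {D, E, F, G, H, I} — 6 values for 6 variables — and E appears only in Omar's list, so Omar = E.
Among the 5 still-open variables, I fits only Mona (and all 5 values in {D, F, G, H, I} must be used), so Mona = I.
Kira and Liam share exactly the 2 values {F, G}; by pigeonhole those values go to them, so strike F, G from Bob.
No further eliminations apply; Kira can still be any of F, G.

F, G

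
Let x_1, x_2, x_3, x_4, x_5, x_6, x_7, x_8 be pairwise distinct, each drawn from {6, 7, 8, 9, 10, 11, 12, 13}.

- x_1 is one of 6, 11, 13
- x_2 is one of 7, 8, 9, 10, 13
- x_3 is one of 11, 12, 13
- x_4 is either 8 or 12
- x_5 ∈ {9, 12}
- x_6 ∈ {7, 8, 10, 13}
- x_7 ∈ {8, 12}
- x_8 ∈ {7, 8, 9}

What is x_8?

The 8 variables together cover exactly {6, 7, 8, 9, 10, 11, 12, 13} — 8 values for 8 variables — and 6 appears only in x_1's list, so x_1 = 6.
Among the 7 still-open variables, 11 fits only x_3 (and all 7 values in {7, 8, 9, 10, 11, 12, 13} must be used), so x_3 = 11.
The 2 variables x_4 and x_7 are confined to {8, 12}, which locks those values in; drop them from x_2, x_5, x_6, x_8.
x_5 must be 9 (only option left). Strike 9 from x_2, x_8.
So x_8 = 7.

7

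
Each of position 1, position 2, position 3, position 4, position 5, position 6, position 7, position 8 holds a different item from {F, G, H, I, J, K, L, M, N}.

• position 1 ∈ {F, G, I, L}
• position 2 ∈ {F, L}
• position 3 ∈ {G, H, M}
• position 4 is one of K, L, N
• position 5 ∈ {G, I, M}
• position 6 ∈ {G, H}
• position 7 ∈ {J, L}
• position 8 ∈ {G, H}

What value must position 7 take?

The 2 variables position 6 and position 8 are confined to {G, H}, which locks those values in; drop them from position 1, position 3, position 5.
position 3 must be M (only option left). Eliminate M elsewhere: position 5.
position 5 must be I (only option left). Remove I from position 1.
position 1 and position 2 share exactly the 2 values {F, L}; by pigeonhole those values go to them, so strike F, L from position 4, position 7.
So position 7 = J.

J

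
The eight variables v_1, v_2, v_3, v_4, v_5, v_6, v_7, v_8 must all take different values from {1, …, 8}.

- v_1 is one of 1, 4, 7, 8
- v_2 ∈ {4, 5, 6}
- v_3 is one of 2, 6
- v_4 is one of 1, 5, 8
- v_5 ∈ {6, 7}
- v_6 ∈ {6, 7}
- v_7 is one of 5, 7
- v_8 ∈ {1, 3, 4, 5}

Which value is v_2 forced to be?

4

Among the 8 variables, 2 fits only v_3 (and all 8 values in {1, 2, 3, 4, 5, 6, 7, 8} must be used), so v_3 = 2.
The 7 still-open variables draw from only 7 values {1, 3, 4, 5, 6, 7, 8}, so each is used; only v_8 can be 3, hence v_8 = 3.
v_5 and v_6 between them cover only {6, 7} — a naked pair. Remove those values from v_1, v_2, v_7.
v_7 must be 5 (only option left). Remove 5 from v_2, v_4.
So v_2 = 4.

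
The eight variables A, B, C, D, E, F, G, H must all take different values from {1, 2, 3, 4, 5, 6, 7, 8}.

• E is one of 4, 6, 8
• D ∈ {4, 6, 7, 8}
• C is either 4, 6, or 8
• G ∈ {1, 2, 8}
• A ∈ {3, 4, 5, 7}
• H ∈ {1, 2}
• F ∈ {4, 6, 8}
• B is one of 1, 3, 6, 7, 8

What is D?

7

The 8 variables together cover exactly {1, 2, 3, 4, 5, 6, 7, 8} — 8 values for 8 variables — and 5 appears only in A's list, so A = 5.
The 7 still-open variables together cover exactly {1, 2, 3, 4, 6, 7, 8} — 7 values for 7 variables — and 3 appears only in B's list, so B = 3.
The 6 still-open variables draw from only 6 values {1, 2, 4, 6, 7, 8}, so each is used; only D can be 7, hence D = 7.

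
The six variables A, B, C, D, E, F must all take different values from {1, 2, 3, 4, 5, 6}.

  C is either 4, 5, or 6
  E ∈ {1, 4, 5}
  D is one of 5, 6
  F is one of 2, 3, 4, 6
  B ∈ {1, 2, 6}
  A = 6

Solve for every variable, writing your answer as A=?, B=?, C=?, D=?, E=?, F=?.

A=6, B=2, C=4, D=5, E=1, F=3

A has just one choice, so A = 6. Eliminate 6 elsewhere: B, C, D, F.
D has just one choice, so D = 5. So C, E can't be 5.
C's domain is down to {4}, so C = 4. Eliminate 4 elsewhere: E, F.
E's domain is down to {1}, so E = 1. Remove 1 from B.
B must be 2 (only option left). Eliminate 2 elsewhere: F.
F's domain is down to {3}, so F = 3.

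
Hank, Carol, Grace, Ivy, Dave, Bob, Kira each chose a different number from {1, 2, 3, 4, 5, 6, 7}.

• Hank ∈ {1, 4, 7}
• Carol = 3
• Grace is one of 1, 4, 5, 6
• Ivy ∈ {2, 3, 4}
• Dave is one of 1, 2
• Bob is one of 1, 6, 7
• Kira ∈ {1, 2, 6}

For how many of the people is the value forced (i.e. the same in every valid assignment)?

2

Carol must be 3 (only option left). So Ivy can't be 3.
The 6 still-open variables together cover exactly {1, 2, 4, 5, 6, 7} — 6 values for 6 variables — and 5 appears only in Grace's list, so Grace = 5.
Determined: Carol=3, Grace=5. The other people each still have more than one consistent value. That makes 2.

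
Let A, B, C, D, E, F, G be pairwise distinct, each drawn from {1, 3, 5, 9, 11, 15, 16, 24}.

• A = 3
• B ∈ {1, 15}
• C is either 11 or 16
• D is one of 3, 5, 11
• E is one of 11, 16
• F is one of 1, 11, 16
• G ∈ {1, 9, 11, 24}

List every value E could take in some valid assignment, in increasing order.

11, 16

A has just one choice, so A = 3. Eliminate 3 elsewhere: D.
C and E between them cover only {11, 16} — a naked pair. Remove those values from D, F, G.
D must be 5 (only option left).
F has just one choice, so F = 1. Remove 1 from B, G.
That leaves B = 15.
No further eliminations apply; E can still be any of 11, 16.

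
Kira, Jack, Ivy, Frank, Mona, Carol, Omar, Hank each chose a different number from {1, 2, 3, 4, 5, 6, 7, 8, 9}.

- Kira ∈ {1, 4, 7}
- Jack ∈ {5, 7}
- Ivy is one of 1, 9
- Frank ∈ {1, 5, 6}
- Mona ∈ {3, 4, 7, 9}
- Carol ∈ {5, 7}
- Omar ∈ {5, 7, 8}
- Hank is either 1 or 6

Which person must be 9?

Ivy

The 8 variables draw from only 8 values {1, 3, 4, 5, 6, 7, 8, 9}, so each is used; only Mona can be 3, hence Mona = 3.
The 7 still-open variables draw from only 7 values {1, 4, 5, 6, 7, 8, 9}, so each is used; only Kira can be 4, hence Kira = 4.
Among the 6 still-open variables, 8 fits only Omar (and all 6 values in {1, 5, 6, 7, 8, 9} must be used), so Omar = 8.
The 5 still-open variables draw from only 5 values {1, 5, 6, 7, 9}, so each is used; only Ivy can be 9, hence Ivy = 9.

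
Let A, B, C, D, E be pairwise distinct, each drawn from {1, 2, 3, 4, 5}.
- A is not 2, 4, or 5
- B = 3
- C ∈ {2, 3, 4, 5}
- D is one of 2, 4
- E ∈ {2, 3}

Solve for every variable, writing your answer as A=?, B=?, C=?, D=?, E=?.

A=1, B=3, C=5, D=4, E=2

B has just one choice, so B = 3. Eliminate 3 elsewhere: A, C, E.
That leaves E = 2. Eliminate 2 elsewhere: C, D.
A's domain is down to {1}, so A = 1.
D has just one choice, so D = 4. Eliminate 4 elsewhere: C.
That leaves C = 5.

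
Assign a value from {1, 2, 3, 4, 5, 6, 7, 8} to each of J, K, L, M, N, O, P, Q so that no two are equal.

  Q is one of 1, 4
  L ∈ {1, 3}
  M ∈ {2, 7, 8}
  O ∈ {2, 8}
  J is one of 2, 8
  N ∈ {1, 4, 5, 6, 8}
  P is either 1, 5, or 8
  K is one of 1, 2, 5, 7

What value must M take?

The 8 variables together cover exactly {1, 2, 3, 4, 5, 6, 7, 8} — 8 values for 8 variables — and 3 appears only in L's list, so L = 3.
The 7 still-open variables together cover exactly {1, 2, 4, 5, 6, 7, 8} — 7 values for 7 variables — and 6 appears only in N's list, so N = 6.
The 6 still-open variables together cover exactly {1, 2, 4, 5, 7, 8} — 6 values for 6 variables — and 4 appears only in Q's list, so Q = 4.
The 2 variables J and O are confined to {2, 8}, which locks those values in; drop them from K, M, P.
So M = 7.

7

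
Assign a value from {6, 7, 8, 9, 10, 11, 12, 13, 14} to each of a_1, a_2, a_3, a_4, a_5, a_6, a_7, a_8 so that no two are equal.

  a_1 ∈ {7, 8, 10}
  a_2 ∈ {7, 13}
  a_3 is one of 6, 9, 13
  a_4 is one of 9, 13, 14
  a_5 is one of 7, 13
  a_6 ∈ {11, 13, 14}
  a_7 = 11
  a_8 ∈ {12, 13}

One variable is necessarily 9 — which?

a_7 has just one choice, so a_7 = 11. Eliminate 11 elsewhere: a_6.
The 2 variables a_2 and a_5 are confined to {7, 13}, which locks those values in; drop them from a_1, a_3, a_4, a_6, a_8.
a_6's domain is down to {14}, so a_6 = 14. Remove 14 from a_4.
So 9 goes to a_4.

a_4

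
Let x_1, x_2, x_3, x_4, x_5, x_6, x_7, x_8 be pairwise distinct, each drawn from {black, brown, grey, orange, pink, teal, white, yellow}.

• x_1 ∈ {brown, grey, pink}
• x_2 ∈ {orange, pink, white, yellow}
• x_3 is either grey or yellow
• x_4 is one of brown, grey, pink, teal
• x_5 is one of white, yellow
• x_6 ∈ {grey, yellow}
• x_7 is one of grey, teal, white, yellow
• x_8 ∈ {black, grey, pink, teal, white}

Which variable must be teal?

x_7

The 8 variables together cover exactly {black, brown, grey, orange, pink, teal, white, yellow} — 8 values for 8 variables — and black appears only in x_8's list, so x_8 = black.
The 7 still-open variables together cover exactly {brown, grey, orange, pink, teal, white, yellow} — 7 values for 7 variables — and orange appears only in x_2's list, so x_2 = orange.
x_3 and x_6 share exactly the 2 values {grey, yellow}; by pigeonhole those values go to them, so strike grey, yellow from x_1, x_4, x_5, x_7.
x_5 must be white (only option left). Remove white from x_7.
So teal goes to x_7.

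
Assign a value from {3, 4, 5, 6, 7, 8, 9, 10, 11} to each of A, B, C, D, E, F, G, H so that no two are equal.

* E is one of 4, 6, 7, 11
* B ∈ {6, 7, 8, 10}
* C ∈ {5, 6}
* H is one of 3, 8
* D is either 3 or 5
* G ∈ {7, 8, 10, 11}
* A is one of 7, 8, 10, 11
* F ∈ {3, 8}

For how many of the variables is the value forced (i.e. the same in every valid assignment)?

The 8 variables together cover exactly {3, 4, 5, 6, 7, 8, 10, 11} — 8 values for 8 variables — and 4 appears only in E's list, so E = 4.
The 2 variables F and H are confined to {3, 8}, which locks those values in; drop them from A, B, D, G.
D must be 5 (only option left). So C can't be 5.
C has just one choice, so C = 6. Remove 6 from B.
Determined: C=6, D=5, E=4. The other variables each still have more than one consistent value. That makes 3.

3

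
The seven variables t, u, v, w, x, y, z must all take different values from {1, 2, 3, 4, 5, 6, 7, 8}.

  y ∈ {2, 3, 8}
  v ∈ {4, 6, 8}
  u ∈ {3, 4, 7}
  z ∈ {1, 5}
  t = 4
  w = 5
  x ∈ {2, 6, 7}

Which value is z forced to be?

1

t's domain is down to {4}, so t = 4. Remove 4 from u, v.
w must be 5 (only option left). Eliminate 5 elsewhere: z.
So z = 1.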